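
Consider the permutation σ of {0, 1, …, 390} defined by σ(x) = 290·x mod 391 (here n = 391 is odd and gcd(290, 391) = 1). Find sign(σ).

-1

Start at x=324: 324 → 120 → 1 → 290 → 35 → 375 → 52 → … (one orbit).
Decompose π into cycles: lengths [22, 22, 22, 22, 22, 22, 22, 22, 22, 22, 22, 22, 22, 22, 22, 22, 22, 1, 1, 1, 1, 1, 1, 1, 1, 1, 1, 1, 1, 1, 1, 1, 1, 1] (34 cycles, including the fixed point 0).
n − c = 391 − 34 = 357; sign = (−1)^357 = -1.
Check: (290/391) = -1 by Zolotarev.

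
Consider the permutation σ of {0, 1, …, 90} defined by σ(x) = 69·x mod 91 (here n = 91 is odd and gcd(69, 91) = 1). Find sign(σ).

-1

Trace 1: π^k(1) = [1, 69, 29, 90, 22, 62] for k=0..5.
Cycle lengths of π_69 on ℤ/91ℤ: [6, 6, 6, 6, 6, 6, 6, 6, 6, 6, 6, 6, 6, 6, 2, 2, 2, 1]; 18 cycles in total.
18 cycles on 91: each ℓ→(−1)^(ℓ−1), product (−1)^73 = -1.
The Jacobi symbol (69|91) = -1 (Zolotarev) agrees.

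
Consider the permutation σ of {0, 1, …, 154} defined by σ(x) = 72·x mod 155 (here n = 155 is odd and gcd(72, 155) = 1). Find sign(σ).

-1

Start at x=133: 133 → 121 → 32 → 134 → 38 → 101 → 142 → … (one orbit).
6 cycles of lengths [60, 60, 15, 15, 4, 1].
sign(π) = (−1)^{n − #cycles} = (−1)^{155−6} = (−1)^149 = -1.
Check: (72/155) = -1 by Zolotarev.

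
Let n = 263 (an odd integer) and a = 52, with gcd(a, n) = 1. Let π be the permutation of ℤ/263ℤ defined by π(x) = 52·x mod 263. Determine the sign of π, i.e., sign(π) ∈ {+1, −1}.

Orbit of 128 under x↦52x: [128, 81, 4, 208, 33, 138, 75]… (length divides ord_263(52)).
The orbit structure of x ↦ 52x mod 263: 3 orbits of sizes [131, 131, 1].
n − c = 263 − 3 = 260; sign = (−1)^260 = +1.

+1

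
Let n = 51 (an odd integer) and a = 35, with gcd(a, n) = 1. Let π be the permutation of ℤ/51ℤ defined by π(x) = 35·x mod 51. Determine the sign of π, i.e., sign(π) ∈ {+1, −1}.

-1

Trace 1: π^k(1) = [1, 35] for k=0..1.
34 cycles of lengths [2, 2, 2, 2, 2, 2, 2, 2, 2, 2, 2, 2, 2, 2, 2, 2, 2, 1, 1, 1, 1, 1, 1, 1, 1, 1, 1, 1, 1, 1, 1, 1, 1, 1].
With 34 cycles on 51 points, sign = (−1)^{51−34} = -1.
Check: (35/51) = -1 by Zolotarev.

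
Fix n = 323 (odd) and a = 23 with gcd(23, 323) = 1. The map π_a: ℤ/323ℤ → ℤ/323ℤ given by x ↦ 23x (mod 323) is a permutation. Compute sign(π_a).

-1

Trace 252: π^k(252) = [252, 305, 232, 168, 311, 47, 112] for k=0..6.
Decompose π into cycles: lengths [144, 144, 16, 9, 9, 1] (6 cycles, including the fixed point 0).
6 cycles on 323: each ℓ→(−1)^(ℓ−1), product (−1)^317 = -1.
(23|323)_J = -1 (Zolotarev's lemma cross-check).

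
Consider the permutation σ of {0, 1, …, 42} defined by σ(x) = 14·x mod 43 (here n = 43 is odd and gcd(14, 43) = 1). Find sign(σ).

Orbit of 1 under x↦14x: [1, 14, 24, 35, 17, 23, 21]… (length divides ord_43(14)).
π_14 has 3 disjoint cycles with lengths [21, 21, 1] on {0,…,42}.
sign(π) = (−1)^{n − #cycles} = (−1)^{43−3} = (−1)^40 = +1.

+1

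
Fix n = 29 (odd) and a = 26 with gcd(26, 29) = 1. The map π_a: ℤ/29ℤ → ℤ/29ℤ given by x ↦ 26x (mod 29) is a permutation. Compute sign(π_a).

Orbit of 18 under x↦26x: [18, 4, 17, 7, 8, 5, 14]… (length divides ord_29(26)).
2 cycles of lengths [28, 1].
With 2 cycles on 29 points, sign = (−1)^{29−2} = -1.
Via Zolotarev, sign(π_{26}) = (26|29) = -1.

-1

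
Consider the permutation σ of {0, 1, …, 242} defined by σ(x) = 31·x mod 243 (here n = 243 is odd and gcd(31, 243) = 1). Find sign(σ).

+1

Trace 67: π^k(67) = [67, 133, 235, 238, 88, 55, 4] for k=0..6.
Decompose π into cycles: lengths [81, 81, 27, 27, 9, 9, 3, 3, 1, 1, 1] (11 cycles, including the fixed point 0).
Σ(ℓ_i−1) = 243−11 = 232; sign = (−1)^232 = +1.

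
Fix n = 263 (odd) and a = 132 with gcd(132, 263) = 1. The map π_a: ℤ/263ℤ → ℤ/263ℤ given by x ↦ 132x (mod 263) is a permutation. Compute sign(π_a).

+1

Trace 196: π^k(196) = [196, 98, 49, 156, 78, 39, 151] for k=0..6.
π_132 has 3 disjoint cycles with lengths [131, 131, 1] on {0,…,262}.
3 cycles on 263: each ℓ→(−1)^(ℓ−1), product (−1)^260 = +1.
Zolotarev: (132|263) = +1, matching the cycle-count sign.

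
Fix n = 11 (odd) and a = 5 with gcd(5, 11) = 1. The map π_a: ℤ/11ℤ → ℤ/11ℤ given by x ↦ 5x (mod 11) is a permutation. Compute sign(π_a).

Start at x=9: 9 → 1 → 5 → 3 → 4 → 9 (one orbit).
π_5 has 3 disjoint cycles with lengths [5, 5, 1] on {0,…,10}.
sign(π) = (−1)^{n − #cycles} = (−1)^{11−3} = (−1)^8 = +1.

+1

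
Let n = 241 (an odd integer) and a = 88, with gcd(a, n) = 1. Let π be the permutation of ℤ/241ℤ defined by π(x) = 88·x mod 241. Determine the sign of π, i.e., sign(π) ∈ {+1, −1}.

-1

Orbit of 60 under x↦88x: [60, 219, 233, 19, 226, 126, 2]… (length divides ord_241(88)).
The orbit structure of x ↦ 88x mod 241: 6 orbits of sizes [48, 48, 48, 48, 48, 1].
Σ(ℓ_i−1) = 241−6 = 235; sign = (−1)^235 = -1.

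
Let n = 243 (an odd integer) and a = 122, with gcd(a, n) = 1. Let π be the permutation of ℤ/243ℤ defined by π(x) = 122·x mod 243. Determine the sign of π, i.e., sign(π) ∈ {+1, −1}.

Start at x=28: 28 → 14 → 7 → 125 → 184 → 92 → 46 → … (one orbit).
6 cycles of lengths [162, 54, 18, 6, 2, 1].
6 cycles on 243: each ℓ→(−1)^(ℓ−1), product (−1)^237 = -1.

-1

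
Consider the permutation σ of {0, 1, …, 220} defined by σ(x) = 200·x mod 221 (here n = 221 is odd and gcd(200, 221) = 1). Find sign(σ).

-1

Start at x=1: 1 → 200 → 220 → 21 → 1 (one orbit).
56 cycles of lengths [4, 4, 4, 4, 4, 4, 4, 4, 4, 4, 4, 4, 4, 4, 4, 4, 4, 4, 4, 4, 4, 4, 4, 4, 4, 4, 4, 4, 4, 4, 4, 4, 4, 4, 4, 4, 4, 4, 4, 4, 4, 4, 4, 4, 4, 4, 4, 4, 4, 4, 4, 4, 4, 4, 4, 1].
56 cycles on 221: each ℓ→(−1)^(ℓ−1), product (−1)^165 = -1.
Check: (200/221) = -1 by Zolotarev.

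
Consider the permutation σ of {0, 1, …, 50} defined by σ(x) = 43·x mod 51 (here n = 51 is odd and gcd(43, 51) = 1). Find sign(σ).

Start at x=1: 1 → 43 → 13 → 49 → 16 → 25 → 4 → … (one orbit).
π_43 has 9 disjoint cycles with lengths [8, 8, 8, 8, 8, 8, 1, 1, 1] on {0,…,50}.
n − c = 51 − 9 = 42; sign = (−1)^42 = +1.
Zolotarev: (43|51) = +1, matching the cycle-count sign.

+1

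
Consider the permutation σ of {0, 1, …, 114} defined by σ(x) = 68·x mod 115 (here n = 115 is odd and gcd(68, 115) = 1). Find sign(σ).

Orbit of 22 under x↦68x: [22, 1, 68, 24]… (length divides ord_115(68)).
π_68 has 35 disjoint cycles with lengths [4, 4, 4, 4, 4, 4, 4, 4, 4, 4, 4, 4, 4, 4, 4, 4, 4, 4, 4, 4, 4, 4, 4, 2, 2, 2, 2, 2, 2, 2, 2, 2, 2, 2, 1] on {0,…,114}.
115 − 35 = 80 transpositions; sign(π) = (−1)^80 = +1.
Zolotarev: (68|115) = +1, matching the cycle-count sign.

+1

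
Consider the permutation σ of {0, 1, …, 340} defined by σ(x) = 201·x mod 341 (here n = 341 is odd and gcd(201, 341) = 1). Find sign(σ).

-1

Trace 159: π^k(159) = [159, 246, 1, 201, 163, 27, 312] for k=0..6.
Cycle type of π: 10×33 + 5×2 + 1; total 36 cycles.
Σ(ℓ_i−1) = 341−36 = 305; sign = (−1)^305 = -1.
The Jacobi symbol (201|341) = -1 (Zolotarev) agrees.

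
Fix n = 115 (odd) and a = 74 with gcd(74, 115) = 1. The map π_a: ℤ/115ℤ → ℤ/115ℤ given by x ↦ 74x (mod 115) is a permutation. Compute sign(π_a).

-1

Start at x=34: 34 → 101 → 114 → 41 → 44 → 36 → 19 → … (one orbit).
π_74 has 8 disjoint cycles with lengths [22, 22, 22, 22, 22, 2, 2, 1] on {0,…,114}.
n − c = 115 − 8 = 107; sign = (−1)^107 = -1.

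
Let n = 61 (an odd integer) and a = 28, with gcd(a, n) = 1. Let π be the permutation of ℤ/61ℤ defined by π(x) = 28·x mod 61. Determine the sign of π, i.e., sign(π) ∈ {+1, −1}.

-1

Start at x=20: 20 → 11 → 3 → 23 → 34 → 37 → 60 → … (one orbit).
The orbit structure of x ↦ 28x mod 61: 4 orbits of sizes [20, 20, 20, 1].
With 4 cycles on 61 points, sign = (−1)^{61−4} = -1.
Zolotarev: (28|61) = -1, matching the cycle-count sign.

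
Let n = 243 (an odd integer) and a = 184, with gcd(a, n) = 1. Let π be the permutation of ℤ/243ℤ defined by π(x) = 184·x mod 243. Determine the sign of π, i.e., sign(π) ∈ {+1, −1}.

+1

Orbit of 61 under x↦184x: [61, 46, 202, 232, 163, 103, 241]… (length divides ord_243(184)).
π_184 has 11 disjoint cycles with lengths [81, 81, 27, 27, 9, 9, 3, 3, 1, 1, 1] on {0,…,242}.
sign(π) = (−1)^{n − #cycles} = (−1)^{243−11} = (−1)^232 = +1.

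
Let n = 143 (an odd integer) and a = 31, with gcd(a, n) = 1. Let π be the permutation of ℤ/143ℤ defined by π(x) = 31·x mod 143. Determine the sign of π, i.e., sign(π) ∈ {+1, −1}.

-1

Start at x=86: 86 → 92 → 135 → 38 → 34 → 53 → 70 → … (one orbit).
Cycle lengths of π_31 on ℤ/143ℤ: [20, 20, 20, 20, 20, 20, 5, 5, 4, 4, 4, 1]; 12 cycles in total.
143 − 12 = 131 transpositions; sign(π) = (−1)^131 = -1.
Via Zolotarev, sign(π_{31}) = (31|143) = -1.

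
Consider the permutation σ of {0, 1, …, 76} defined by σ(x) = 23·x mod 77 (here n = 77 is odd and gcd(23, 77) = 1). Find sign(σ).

Trace 67: π^k(67) = [67, 1, 23] for k=0..2.
33 cycles of lengths [3, 3, 3, 3, 3, 3, 3, 3, 3, 3, 3, 3, 3, 3, 3, 3, 3, 3, 3, 3, 3, 3, 1, 1, 1, 1, 1, 1, 1, 1, 1, 1, 1].
With 33 cycles on 77 points, sign = (−1)^{77−33} = +1.
Zolotarev: (23|77) = +1, matching the cycle-count sign.

+1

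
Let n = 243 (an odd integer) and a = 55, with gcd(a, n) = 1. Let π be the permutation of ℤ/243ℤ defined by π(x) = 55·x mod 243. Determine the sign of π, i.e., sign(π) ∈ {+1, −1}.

Orbit of 28 under x↦55x: [28, 82, 136, 190, 1, 55, 109]… (length divides ord_243(55)).
π_55 has 63 disjoint cycles with lengths [9, 9, 9, 9, 9, 9, 9, 9, 9, 9, 9, 9, 9, 9, 9, 9, 9, 9, 3, 3, 3, 3, 3, 3, 3, 3, 3, 3, 3, 3, 3, 3, 3, 3, 3, 3, 1, 1, 1, 1, 1, 1, 1, 1, 1, 1, 1, 1, 1, 1, 1, 1, 1, 1, 1, 1, 1, 1, 1, 1, 1, 1, 1] on {0,…,242}.
Σ(ℓ_i−1) = 243−63 = 180; sign = (−1)^180 = +1.
Check: (55/243) = +1 by Zolotarev.

+1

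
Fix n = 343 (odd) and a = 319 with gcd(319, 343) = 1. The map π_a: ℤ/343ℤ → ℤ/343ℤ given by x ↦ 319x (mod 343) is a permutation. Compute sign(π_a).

+1

Orbit of 291 under x↦319x: [291, 219, 232, 263, 205, 225, 88]… (length divides ord_343(319)).
π_319 has 7 disjoint cycles with lengths [147, 147, 21, 21, 3, 3, 1] on {0,…,342}.
Σ(ℓ_i−1) = 343−7 = 336; sign = (−1)^336 = +1.
Zolotarev: (319|343) = +1, matching the cycle-count sign.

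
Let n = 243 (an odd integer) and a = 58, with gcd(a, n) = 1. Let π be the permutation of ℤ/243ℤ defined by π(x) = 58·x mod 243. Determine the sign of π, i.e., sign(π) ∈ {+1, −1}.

Orbit of 115 under x↦58x: [115, 109, 4, 232, 91, 175, 187]… (length divides ord_243(58)).
Cycle type of π: 81×2 + 27×2 + 9×2 + 3×2 + 1×3; total 11 cycles.
sign(π) = (−1)^{n − #cycles} = (−1)^{243−11} = (−1)^232 = +1.

+1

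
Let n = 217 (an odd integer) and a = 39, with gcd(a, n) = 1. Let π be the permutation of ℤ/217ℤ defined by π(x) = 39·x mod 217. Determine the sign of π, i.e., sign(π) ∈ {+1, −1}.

+1

Start at x=128: 128 → 1 → 39 → 2 → 78 → 4 → 156 → … (one orbit).
Decompose π into cycles: lengths [15, 15, 15, 15, 15, 15, 15, 15, 15, 15, 15, 15, 5, 5, 5, 5, 5, 5, 3, 3, 1] (21 cycles, including the fixed point 0).
217 − 21 = 196 transpositions; sign(π) = (−1)^196 = +1.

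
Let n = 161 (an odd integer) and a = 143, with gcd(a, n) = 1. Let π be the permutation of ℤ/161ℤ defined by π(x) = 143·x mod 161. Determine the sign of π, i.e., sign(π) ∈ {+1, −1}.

Orbit of 20 under x↦143x: [20, 123, 40, 85, 80, 9, 160]… (length divides ord_161(143)).
Cycle lengths of π_143 on ℤ/161ℤ: [66, 66, 22, 6, 1]; 5 cycles in total.
Σ(ℓ_i−1) = 161−5 = 156; sign = (−1)^156 = +1.

+1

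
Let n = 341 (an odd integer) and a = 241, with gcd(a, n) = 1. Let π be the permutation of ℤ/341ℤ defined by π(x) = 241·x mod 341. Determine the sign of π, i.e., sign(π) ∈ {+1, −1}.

Start at x=197: 197 → 78 → 43 → 133 → 340 → 100 → 230 → … (one orbit).
Cycle type of π: 30×11 + 2×5 + 1; total 17 cycles.
17 cycles on 341: each ℓ→(−1)^(ℓ−1), product (−1)^324 = +1.
Zolotarev: (241|341) = +1, matching the cycle-count sign.

+1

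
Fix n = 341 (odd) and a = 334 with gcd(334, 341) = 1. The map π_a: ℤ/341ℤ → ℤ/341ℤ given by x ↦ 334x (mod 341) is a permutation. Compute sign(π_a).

-1

Orbit of 313 under x↦334x: [313, 196, 333, 56, 290, 16, 229]… (length divides ord_341(334)).
Cycle lengths of π_334 on ℤ/341ℤ: [30, 30, 30, 30, 30, 30, 30, 30, 30, 30, 30, 5, 5, 1]; 14 cycles in total.
14 cycles on 341: each ℓ→(−1)^(ℓ−1), product (−1)^327 = -1.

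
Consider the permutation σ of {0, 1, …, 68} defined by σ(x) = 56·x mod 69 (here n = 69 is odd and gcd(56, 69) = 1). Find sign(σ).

Orbit of 65 under x↦56x: [65, 52, 14, 25, 20, 16, 68]… (length divides ord_69(56)).
The orbit structure of x ↦ 56x mod 69: 5 orbits of sizes [22, 22, 22, 2, 1].
sign(π) = (−1)^{n − #cycles} = (−1)^{69−5} = (−1)^64 = +1.

+1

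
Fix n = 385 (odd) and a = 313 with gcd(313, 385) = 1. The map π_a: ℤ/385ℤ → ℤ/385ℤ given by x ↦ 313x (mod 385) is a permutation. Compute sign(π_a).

+1

Start at x=64: 64 → 12 → 291 → 223 → 114 → 262 → 1 → … (one orbit).
The orbit structure of x ↦ 313x mod 385: 15 orbits of sizes [60, 60, 60, 60, 30, 30, 20, 20, 12, 12, 6, 5, 5, 4, 1].
With 15 cycles on 385 points, sign = (−1)^{385−15} = +1.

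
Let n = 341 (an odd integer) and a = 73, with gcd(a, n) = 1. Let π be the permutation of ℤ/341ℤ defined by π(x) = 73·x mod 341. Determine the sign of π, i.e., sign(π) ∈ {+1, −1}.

Trace 239: π^k(239) = [239, 56, 337, 49, 167, 256, 274] for k=0..6.
13 cycles of lengths [30, 30, 30, 30, 30, 30, 30, 30, 30, 30, 30, 10, 1].
sign(π) = (−1)^{n − #cycles} = (−1)^{341−13} = (−1)^328 = +1.
Via Zolotarev, sign(π_{73}) = (73|341) = +1.

+1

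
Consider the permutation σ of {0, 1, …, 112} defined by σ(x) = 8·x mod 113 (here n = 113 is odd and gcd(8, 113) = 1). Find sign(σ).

Trace 98: π^k(98) = [98, 106, 57, 4, 32, 30, 14] for k=0..6.
Cycle type of π: 28×4 + 1; total 5 cycles.
113 − 5 = 108 transpositions; sign(π) = (−1)^108 = +1.
(8|113)_J = +1 (Zolotarev's lemma cross-check).

+1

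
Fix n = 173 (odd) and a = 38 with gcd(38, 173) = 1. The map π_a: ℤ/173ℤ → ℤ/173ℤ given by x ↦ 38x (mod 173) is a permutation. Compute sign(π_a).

+1

Orbit of 84 under x↦38x: [84, 78, 23, 9, 169, 21, 106]… (length divides ord_173(38)).
3 cycles of lengths [86, 86, 1].
3 cycles on 173: each ℓ→(−1)^(ℓ−1), product (−1)^170 = +1.
The Jacobi symbol (38|173) = +1 (Zolotarev) agrees.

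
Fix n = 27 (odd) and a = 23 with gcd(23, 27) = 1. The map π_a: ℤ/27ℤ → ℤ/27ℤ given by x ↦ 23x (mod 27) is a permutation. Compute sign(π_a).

Trace 5: π^k(5) = [5, 7, 26, 4, 11, 10, 14] for k=0..6.
Cycle type of π: 18 + 6 + 2 + 1; total 4 cycles.
With 4 cycles on 27 points, sign = (−1)^{27−4} = -1.
The Jacobi symbol (23|27) = -1 (Zolotarev) agrees.

-1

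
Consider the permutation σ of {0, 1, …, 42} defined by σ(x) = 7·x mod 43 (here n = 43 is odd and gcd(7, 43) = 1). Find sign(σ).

-1

Start at x=7: 7 → 6 → 42 → 36 → 37 → 1 → 7 (one orbit).
Decompose π into cycles: lengths [6, 6, 6, 6, 6, 6, 6, 1] (8 cycles, including the fixed point 0).
sign(π) = (−1)^{n − #cycles} = (−1)^{43−8} = (−1)^35 = -1.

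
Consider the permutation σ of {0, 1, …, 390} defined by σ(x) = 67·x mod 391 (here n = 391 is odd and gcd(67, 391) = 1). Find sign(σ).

-1

Orbit of 358 under x↦67x: [358, 135, 52, 356, 1, 67, 188]… (length divides ord_391(67)).
The orbit structure of x ↦ 67x mod 391: 26 orbits of sizes [22, 22, 22, 22, 22, 22, 22, 22, 22, 22, 22, 22, 22, 22, 22, 22, 22, 2, 2, 2, 2, 2, 2, 2, 2, 1].
26 cycles on 391: each ℓ→(−1)^(ℓ−1), product (−1)^365 = -1.
Via Zolotarev, sign(π_{67}) = (67|391) = -1.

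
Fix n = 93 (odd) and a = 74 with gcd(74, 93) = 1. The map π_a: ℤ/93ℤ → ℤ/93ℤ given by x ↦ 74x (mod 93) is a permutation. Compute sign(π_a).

Trace 74: π^k(74) = [74, 82, 23, 28, 26, 64, 86] for k=0..6.
The orbit structure of x ↦ 74x mod 93: 5 orbits of sizes [30, 30, 30, 2, 1].
Σ(ℓ_i−1) = 93−5 = 88; sign = (−1)^88 = +1.
Check: (74/93) = +1 by Zolotarev.

+1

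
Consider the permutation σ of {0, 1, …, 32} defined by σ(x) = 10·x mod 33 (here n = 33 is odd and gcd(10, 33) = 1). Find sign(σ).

Orbit of 1 under x↦10x: [1, 10]… (length divides ord_33(10)).
π_10 has 18 disjoint cycles with lengths [2, 2, 2, 2, 2, 2, 2, 2, 2, 2, 2, 2, 2, 2, 2, 1, 1, 1] on {0,…,32}.
33 − 18 = 15 transpositions; sign(π) = (−1)^15 = -1.

-1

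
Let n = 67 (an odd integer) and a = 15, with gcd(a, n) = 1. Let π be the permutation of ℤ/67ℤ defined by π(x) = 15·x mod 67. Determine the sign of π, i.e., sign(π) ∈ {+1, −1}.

+1

Trace 64: π^k(64) = [64, 22, 62, 59, 14, 9, 1] for k=0..6.
7 cycles of lengths [11, 11, 11, 11, 11, 11, 1].
n − c = 67 − 7 = 60; sign = (−1)^60 = +1.
(15|67)_J = +1 (Zolotarev's lemma cross-check).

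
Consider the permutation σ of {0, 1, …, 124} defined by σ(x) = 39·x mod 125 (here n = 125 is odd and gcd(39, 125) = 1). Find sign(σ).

+1

Orbit of 114 under x↦39x: [114, 71, 19, 116, 24, 61, 4]… (length divides ord_125(39)).
7 cycles of lengths [50, 50, 10, 10, 2, 2, 1].
125 − 7 = 118 transpositions; sign(π) = (−1)^118 = +1.
Zolotarev: (39|125) = +1, matching the cycle-count sign.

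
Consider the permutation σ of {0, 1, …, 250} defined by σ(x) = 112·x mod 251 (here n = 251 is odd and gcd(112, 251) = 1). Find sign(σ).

+1

Orbit of 222 under x↦112x: [222, 15, 174, 161, 211, 38, 240]… (length divides ord_251(112)).
Decompose π into cycles: lengths [125, 125, 1] (3 cycles, including the fixed point 0).
With 3 cycles on 251 points, sign = (−1)^{251−3} = +1.
Via Zolotarev, sign(π_{112}) = (112|251) = +1.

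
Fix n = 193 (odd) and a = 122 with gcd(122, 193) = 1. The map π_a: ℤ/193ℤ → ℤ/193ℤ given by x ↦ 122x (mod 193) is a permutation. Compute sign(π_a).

-1

Orbit of 60 under x↦122x: [60, 179, 29, 64, 88, 121, 94]… (length divides ord_193(122)).
4 cycles of lengths [64, 64, 64, 1].
4 cycles on 193: each ℓ→(−1)^(ℓ−1), product (−1)^189 = -1.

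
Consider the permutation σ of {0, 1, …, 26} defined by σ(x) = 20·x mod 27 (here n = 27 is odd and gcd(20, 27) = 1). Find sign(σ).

-1

Orbit of 1 under x↦20x: [1, 20, 22, 8, 25, 14, 10]… (length divides ord_27(20)).
4 cycles of lengths [18, 6, 2, 1].
Σ(ℓ_i−1) = 27−4 = 23; sign = (−1)^23 = -1.
(20|27)_J = -1 (Zolotarev's lemma cross-check).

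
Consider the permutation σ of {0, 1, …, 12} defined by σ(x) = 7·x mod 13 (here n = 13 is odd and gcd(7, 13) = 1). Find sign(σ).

-1

Orbit of 2 under x↦7x: [2, 1, 7, 10, 5, 9, 11]… (length divides ord_13(7)).
The orbit structure of x ↦ 7x mod 13: 2 orbits of sizes [12, 1].
2 cycles on 13: each ℓ→(−1)^(ℓ−1), product (−1)^11 = -1.
Zolotarev: (7|13) = -1, matching the cycle-count sign.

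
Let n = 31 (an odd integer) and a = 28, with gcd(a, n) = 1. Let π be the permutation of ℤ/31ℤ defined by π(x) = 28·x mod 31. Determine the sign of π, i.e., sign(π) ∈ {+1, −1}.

Orbit of 7 under x↦28x: [7, 10, 1, 28, 9, 4, 19]… (length divides ord_31(28)).
π_28 has 3 disjoint cycles with lengths [15, 15, 1] on {0,…,30}.
sign(π) = (−1)^{n − #cycles} = (−1)^{31−3} = (−1)^28 = +1.

+1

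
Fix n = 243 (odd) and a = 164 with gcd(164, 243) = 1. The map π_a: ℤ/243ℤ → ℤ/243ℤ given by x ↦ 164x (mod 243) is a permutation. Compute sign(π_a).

-1

Start at x=233: 233 → 61 → 41 → 163 → 2 → 85 → 89 → … (one orbit).
The orbit structure of x ↦ 164x mod 243: 6 orbits of sizes [162, 54, 18, 6, 2, 1].
Σ(ℓ_i−1) = 243−6 = 237; sign = (−1)^237 = -1.
(164|243)_J = -1 (Zolotarev's lemma cross-check).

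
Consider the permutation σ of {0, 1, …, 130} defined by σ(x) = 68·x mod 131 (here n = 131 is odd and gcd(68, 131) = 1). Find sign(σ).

Trace 32: π^k(32) = [32, 80, 69, 107, 71, 112, 18] for k=0..6.
The orbit structure of x ↦ 68x mod 131: 6 orbits of sizes [26, 26, 26, 26, 26, 1].
6 cycles on 131: each ℓ→(−1)^(ℓ−1), product (−1)^125 = -1.

-1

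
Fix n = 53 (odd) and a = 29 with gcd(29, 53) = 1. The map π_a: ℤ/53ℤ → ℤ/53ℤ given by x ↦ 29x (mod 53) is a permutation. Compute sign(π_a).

Start at x=38: 38 → 42 → 52 → 24 → 7 → 44 → 4 → … (one orbit).
Cycle lengths of π_29 on ℤ/53ℤ: [26, 26, 1]; 3 cycles in total.
Σ(ℓ_i−1) = 53−3 = 50; sign = (−1)^50 = +1.
Check: (29/53) = +1 by Zolotarev.

+1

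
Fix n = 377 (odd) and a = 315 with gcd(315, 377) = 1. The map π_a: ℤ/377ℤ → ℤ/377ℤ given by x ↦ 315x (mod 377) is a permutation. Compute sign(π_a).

+1

Trace 139: π^k(139) = [139, 53, 107, 152, 1, 315, 74] for k=0..6.
Cycle type of π: 21×16 + 7×4 + 3×4 + 1; total 25 cycles.
sign(π) = (−1)^{n − #cycles} = (−1)^{377−25} = (−1)^352 = +1.
(315|377)_J = +1 (Zolotarev's lemma cross-check).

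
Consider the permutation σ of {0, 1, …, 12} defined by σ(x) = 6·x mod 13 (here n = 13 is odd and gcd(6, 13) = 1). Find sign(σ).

-1

Start at x=6: 6 → 10 → 8 → 9 → 2 → 12 → 7 → … (one orbit).
The orbit structure of x ↦ 6x mod 13: 2 orbits of sizes [12, 1].
13 − 2 = 11 transpositions; sign(π) = (−1)^11 = -1.
Check: (6/13) = -1 by Zolotarev.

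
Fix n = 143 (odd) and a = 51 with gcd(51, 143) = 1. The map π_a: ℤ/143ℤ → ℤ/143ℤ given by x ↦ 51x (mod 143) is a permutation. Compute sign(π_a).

Trace 27: π^k(27) = [27, 90, 14, 142, 92, 116, 53] for k=0..6.
Cycle type of π: 10×13 + 2×6 + 1; total 20 cycles.
With 20 cycles on 143 points, sign = (−1)^{143−20} = -1.

-1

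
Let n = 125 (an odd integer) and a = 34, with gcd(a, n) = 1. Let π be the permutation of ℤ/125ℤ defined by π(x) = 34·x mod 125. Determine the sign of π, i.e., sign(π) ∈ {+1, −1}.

+1

Start at x=69: 69 → 96 → 14 → 101 → 59 → 6 → 79 → … (one orbit).
Cycle type of π: 50×2 + 10×2 + 2×2 + 1; total 7 cycles.
7 cycles on 125: each ℓ→(−1)^(ℓ−1), product (−1)^118 = +1.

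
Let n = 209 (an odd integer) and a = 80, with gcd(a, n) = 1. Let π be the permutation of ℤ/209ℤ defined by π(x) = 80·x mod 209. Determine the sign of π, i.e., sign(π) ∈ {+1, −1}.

Start at x=81: 81 → 1 → 80 → 130 → 159 → 180 → 188 → … (one orbit).
Cycle type of π: 45×4 + 9×2 + 5×2 + 1; total 9 cycles.
9 cycles on 209: each ℓ→(−1)^(ℓ−1), product (−1)^200 = +1.
(80|209)_J = +1 (Zolotarev's lemma cross-check).

+1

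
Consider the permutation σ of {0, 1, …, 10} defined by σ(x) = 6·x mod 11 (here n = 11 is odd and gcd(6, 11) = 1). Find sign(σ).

-1

Trace 9: π^k(9) = [9, 10, 5, 8, 4, 2, 1] for k=0..6.
π_6 has 2 disjoint cycles with lengths [10, 1] on {0,…,10}.
With 2 cycles on 11 points, sign = (−1)^{11−2} = -1.
(6|11)_J = -1 (Zolotarev's lemma cross-check).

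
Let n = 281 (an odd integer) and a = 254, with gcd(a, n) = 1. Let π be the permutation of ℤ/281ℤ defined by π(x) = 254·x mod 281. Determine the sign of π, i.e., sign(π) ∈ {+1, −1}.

Orbit of 19 under x↦254x: [19, 49, 82, 34, 206, 58, 120]… (length divides ord_281(254)).
Cycle lengths of π_254 on ℤ/281ℤ: [280, 1]; 2 cycles in total.
n − c = 281 − 2 = 279; sign = (−1)^279 = -1.
(254|281)_J = -1 (Zolotarev's lemma cross-check).

-1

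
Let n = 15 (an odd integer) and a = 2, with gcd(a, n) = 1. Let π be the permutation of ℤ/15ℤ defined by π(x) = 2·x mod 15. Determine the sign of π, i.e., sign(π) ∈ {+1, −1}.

Orbit of 4 under x↦2x: [4, 8, 1, 2]… (length divides ord_15(2)).
The orbit structure of x ↦ 2x mod 15: 5 orbits of sizes [4, 4, 4, 2, 1].
5 cycles on 15: each ℓ→(−1)^(ℓ−1), product (−1)^10 = +1.
Zolotarev: (2|15) = +1, matching the cycle-count sign.

+1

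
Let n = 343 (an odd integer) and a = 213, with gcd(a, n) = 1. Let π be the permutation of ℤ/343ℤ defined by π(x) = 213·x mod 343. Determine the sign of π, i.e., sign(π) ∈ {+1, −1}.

Trace 261: π^k(261) = [261, 27, 263, 110, 106, 283, 254] for k=0..6.
4 cycles of lengths [294, 42, 6, 1].
343 − 4 = 339 transpositions; sign(π) = (−1)^339 = -1.
Zolotarev: (213|343) = -1, matching the cycle-count sign.

-1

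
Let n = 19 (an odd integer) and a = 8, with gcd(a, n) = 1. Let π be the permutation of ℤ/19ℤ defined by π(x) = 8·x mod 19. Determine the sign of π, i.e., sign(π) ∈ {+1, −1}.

-1

Orbit of 8 under x↦8x: [8, 7, 18, 11, 12, 1]… (length divides ord_19(8)).
Cycle type of π: 6×3 + 1; total 4 cycles.
sign(π) = (−1)^{n − #cycles} = (−1)^{19−4} = (−1)^15 = -1.
Zolotarev: (8|19) = -1, matching the cycle-count sign.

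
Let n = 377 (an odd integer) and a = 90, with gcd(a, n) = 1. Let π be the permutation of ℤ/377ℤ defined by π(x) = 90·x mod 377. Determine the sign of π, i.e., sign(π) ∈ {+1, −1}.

-1

Start at x=298: 298 → 53 → 246 → 274 → 155 → 1 → 90 → … (one orbit).
Cycle lengths of π_90 on ℤ/377ℤ: [28, 28, 28, 28, 28, 28, 28, 28, 28, 28, 28, 28, 28, 2, 2, 2, 2, 2, 2, 1]; 20 cycles in total.
n − c = 377 − 20 = 357; sign = (−1)^357 = -1.
Zolotarev: (90|377) = -1, matching the cycle-count sign.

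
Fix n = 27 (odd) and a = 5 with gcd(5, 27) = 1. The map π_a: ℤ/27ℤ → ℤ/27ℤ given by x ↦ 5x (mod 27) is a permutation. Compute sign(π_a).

Start at x=10: 10 → 23 → 7 → 8 → 13 → 11 → 1 → … (one orbit).
Decompose π into cycles: lengths [18, 6, 2, 1] (4 cycles, including the fixed point 0).
With 4 cycles on 27 points, sign = (−1)^{27−4} = -1.
Check: (5/27) = -1 by Zolotarev.

-1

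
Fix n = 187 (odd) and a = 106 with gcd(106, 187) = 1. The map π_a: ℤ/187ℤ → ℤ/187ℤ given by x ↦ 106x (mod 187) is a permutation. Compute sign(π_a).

Start at x=149: 149 → 86 → 140 → 67 → 183 → 137 → 123 → … (one orbit).
Cycle type of π: 20×8 + 10 + 4×4 + 1; total 14 cycles.
With 14 cycles on 187 points, sign = (−1)^{187−14} = -1.
Via Zolotarev, sign(π_{106}) = (106|187) = -1.

-1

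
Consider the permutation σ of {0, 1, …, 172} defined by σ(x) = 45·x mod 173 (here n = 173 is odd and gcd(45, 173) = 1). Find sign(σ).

-1

Trace 13: π^k(13) = [13, 66, 29, 94, 78, 50, 1] for k=0..6.
Cycle type of π: 172 + 1; total 2 cycles.
173 − 2 = 171 transpositions; sign(π) = (−1)^171 = -1.
Via Zolotarev, sign(π_{45}) = (45|173) = -1.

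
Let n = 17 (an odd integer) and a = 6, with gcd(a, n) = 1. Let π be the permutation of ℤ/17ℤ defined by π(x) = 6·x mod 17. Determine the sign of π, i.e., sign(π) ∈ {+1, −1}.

Trace 14: π^k(14) = [14, 16, 11, 15, 5, 13, 10] for k=0..6.
The orbit structure of x ↦ 6x mod 17: 2 orbits of sizes [16, 1].
n − c = 17 − 2 = 15; sign = (−1)^15 = -1.

-1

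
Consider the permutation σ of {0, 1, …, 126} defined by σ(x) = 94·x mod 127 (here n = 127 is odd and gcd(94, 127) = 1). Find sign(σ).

Trace 107: π^k(107) = [107, 25, 64, 47, 100, 2, 61] for k=0..6.
Cycle type of π: 21×6 + 1; total 7 cycles.
127 − 7 = 120 transpositions; sign(π) = (−1)^120 = +1.

+1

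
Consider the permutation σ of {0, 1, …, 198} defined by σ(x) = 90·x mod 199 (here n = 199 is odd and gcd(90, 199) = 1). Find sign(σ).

Start at x=5: 5 → 52 → 103 → 116 → 92 → 121 → 144 → … (one orbit).
The orbit structure of x ↦ 90x mod 199: 7 orbits of sizes [33, 33, 33, 33, 33, 33, 1].
With 7 cycles on 199 points, sign = (−1)^{199−7} = +1.

+1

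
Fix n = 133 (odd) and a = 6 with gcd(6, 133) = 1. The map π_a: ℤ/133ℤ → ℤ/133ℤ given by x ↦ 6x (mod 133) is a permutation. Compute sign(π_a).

Orbit of 36 under x↦6x: [36, 83, 99, 62, 106, 104, 92]… (length divides ord_133(6)).
Cycle type of π: 18×6 + 9×2 + 2×3 + 1; total 12 cycles.
Σ(ℓ_i−1) = 133−12 = 121; sign = (−1)^121 = -1.

-1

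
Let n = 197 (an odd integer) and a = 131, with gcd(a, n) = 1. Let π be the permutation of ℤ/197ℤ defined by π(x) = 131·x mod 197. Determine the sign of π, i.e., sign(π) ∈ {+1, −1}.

-1

Trace 64: π^k(64) = [64, 110, 29, 56, 47, 50, 49] for k=0..6.
π_131 has 2 disjoint cycles with lengths [196, 1] on {0,…,196}.
Σ(ℓ_i−1) = 197−2 = 195; sign = (−1)^195 = -1.
(131|197)_J = -1 (Zolotarev's lemma cross-check).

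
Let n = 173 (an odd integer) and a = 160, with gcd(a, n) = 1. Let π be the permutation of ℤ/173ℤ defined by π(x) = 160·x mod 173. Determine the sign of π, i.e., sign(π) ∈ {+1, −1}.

Orbit of 81 under x↦160x: [81, 158, 22, 60, 85, 106, 6]… (length divides ord_173(160)).
π_160 has 5 disjoint cycles with lengths [43, 43, 43, 43, 1] on {0,…,172}.
Σ(ℓ_i−1) = 173−5 = 168; sign = (−1)^168 = +1.
(160|173)_J = +1 (Zolotarev's lemma cross-check).

+1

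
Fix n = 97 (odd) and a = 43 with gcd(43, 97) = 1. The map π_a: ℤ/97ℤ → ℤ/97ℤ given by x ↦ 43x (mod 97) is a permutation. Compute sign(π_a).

+1

Trace 43: π^k(43) = [43, 6, 64, 36, 93, 22, 73] for k=0..6.
π_43 has 5 disjoint cycles with lengths [24, 24, 24, 24, 1] on {0,…,96}.
n − c = 97 − 5 = 92; sign = (−1)^92 = +1.
Zolotarev: (43|97) = +1, matching the cycle-count sign.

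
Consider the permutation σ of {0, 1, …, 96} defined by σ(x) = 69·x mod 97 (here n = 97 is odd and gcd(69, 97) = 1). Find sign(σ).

-1

Start at x=96: 96 → 28 → 89 → 30 → 33 → 46 → 70 → … (one orbit).
The orbit structure of x ↦ 69x mod 97: 4 orbits of sizes [32, 32, 32, 1].
Σ(ℓ_i−1) = 97−4 = 93; sign = (−1)^93 = -1.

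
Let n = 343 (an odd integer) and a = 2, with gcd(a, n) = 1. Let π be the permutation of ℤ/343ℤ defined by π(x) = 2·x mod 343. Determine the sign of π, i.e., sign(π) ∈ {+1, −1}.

Start at x=50: 50 → 100 → 200 → 57 → 114 → 228 → 113 → … (one orbit).
Decompose π into cycles: lengths [147, 147, 21, 21, 3, 3, 1] (7 cycles, including the fixed point 0).
With 7 cycles on 343 points, sign = (−1)^{343−7} = +1.

+1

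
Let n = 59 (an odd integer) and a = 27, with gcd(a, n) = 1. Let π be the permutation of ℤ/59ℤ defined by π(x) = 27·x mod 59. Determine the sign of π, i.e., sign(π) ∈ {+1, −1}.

+1

Orbit of 16 under x↦27x: [16, 19, 41, 45, 35, 1, 27]… (length divides ord_59(27)).
Cycle lengths of π_27 on ℤ/59ℤ: [29, 29, 1]; 3 cycles in total.
With 3 cycles on 59 points, sign = (−1)^{59−3} = +1.
(27|59)_J = +1 (Zolotarev's lemma cross-check).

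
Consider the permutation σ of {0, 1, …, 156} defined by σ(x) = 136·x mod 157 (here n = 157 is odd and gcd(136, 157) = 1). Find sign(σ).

Orbit of 17 under x↦136x: [17, 114, 118, 34, 71, 79, 68]… (length divides ord_157(136)).
Cycle type of π: 156 + 1; total 2 cycles.
2 cycles on 157: each ℓ→(−1)^(ℓ−1), product (−1)^155 = -1.

-1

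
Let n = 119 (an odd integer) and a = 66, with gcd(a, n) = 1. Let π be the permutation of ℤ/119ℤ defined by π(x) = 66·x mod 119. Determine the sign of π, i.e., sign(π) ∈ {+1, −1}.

Orbit of 94 under x↦66x: [94, 16, 104, 81, 110, 1, 66]… (length divides ord_119(66)).
π_66 has 8 disjoint cycles with lengths [24, 24, 24, 24, 8, 8, 6, 1] on {0,…,118}.
n − c = 119 − 8 = 111; sign = (−1)^111 = -1.

-1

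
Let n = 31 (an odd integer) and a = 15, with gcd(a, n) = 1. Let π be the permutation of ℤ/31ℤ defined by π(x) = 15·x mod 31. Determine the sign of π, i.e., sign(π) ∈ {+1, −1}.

-1

Start at x=23: 23 → 4 → 29 → 1 → 15 → 8 → 27 → … (one orbit).
π_15 has 4 disjoint cycles with lengths [10, 10, 10, 1] on {0,…,30}.
31 − 4 = 27 transpositions; sign(π) = (−1)^27 = -1.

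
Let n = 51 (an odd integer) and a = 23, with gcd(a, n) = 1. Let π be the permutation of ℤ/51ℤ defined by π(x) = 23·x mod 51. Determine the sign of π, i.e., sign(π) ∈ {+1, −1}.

+1

Orbit of 41 under x↦23x: [41, 25, 14, 16, 11, 49, 5]… (length divides ord_51(23)).
π_23 has 5 disjoint cycles with lengths [16, 16, 16, 2, 1] on {0,…,50}.
With 5 cycles on 51 points, sign = (−1)^{51−5} = +1.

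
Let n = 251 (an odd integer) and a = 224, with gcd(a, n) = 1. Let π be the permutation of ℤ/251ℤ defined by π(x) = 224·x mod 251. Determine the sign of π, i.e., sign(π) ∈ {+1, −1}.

-1

Trace 120: π^k(120) = [120, 23, 132, 201, 95, 196, 230] for k=0..6.
Cycle lengths of π_224 on ℤ/251ℤ: [250, 1]; 2 cycles in total.
251 − 2 = 249 transpositions; sign(π) = (−1)^249 = -1.
Check: (224/251) = -1 by Zolotarev.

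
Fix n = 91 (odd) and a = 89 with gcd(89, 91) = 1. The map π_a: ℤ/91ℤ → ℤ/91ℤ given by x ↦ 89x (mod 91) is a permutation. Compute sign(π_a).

+1

Orbit of 74 under x↦89x: [74, 34, 23, 45, 1, 89, 4]… (length divides ord_91(89)).
The orbit structure of x ↦ 89x mod 91: 9 orbits of sizes [12, 12, 12, 12, 12, 12, 12, 6, 1].
n − c = 91 − 9 = 82; sign = (−1)^82 = +1.
Via Zolotarev, sign(π_{89}) = (89|91) = +1.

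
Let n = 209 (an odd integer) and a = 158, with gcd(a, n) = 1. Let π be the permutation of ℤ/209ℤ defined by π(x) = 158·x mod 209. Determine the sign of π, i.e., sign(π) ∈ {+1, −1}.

+1

Orbit of 25 under x↦158x: [25, 188, 26, 137, 119, 201, 199]… (length divides ord_209(158)).
Decompose π into cycles: lengths [45, 45, 45, 45, 9, 9, 5, 5, 1] (9 cycles, including the fixed point 0).
n − c = 209 − 9 = 200; sign = (−1)^200 = +1.
The Jacobi symbol (158|209) = +1 (Zolotarev) agrees.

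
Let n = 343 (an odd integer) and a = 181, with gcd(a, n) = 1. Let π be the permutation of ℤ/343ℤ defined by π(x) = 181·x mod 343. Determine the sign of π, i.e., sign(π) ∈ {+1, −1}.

Orbit of 6 under x↦181x: [6, 57, 27, 85, 293, 211, 118]… (length divides ord_343(181)).
Cycle lengths of π_181 on ℤ/343ℤ: [98, 98, 98, 14, 14, 14, 2, 2, 2, 1]; 10 cycles in total.
Σ(ℓ_i−1) = 343−10 = 333; sign = (−1)^333 = -1.
Zolotarev: (181|343) = -1, matching the cycle-count sign.

-1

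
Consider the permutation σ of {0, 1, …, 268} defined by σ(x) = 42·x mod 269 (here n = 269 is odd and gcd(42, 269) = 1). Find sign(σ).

Trace 232: π^k(232) = [232, 60, 99, 123, 55, 158, 180] for k=0..6.
Cycle lengths of π_42 on ℤ/269ℤ: [268, 1]; 2 cycles in total.
sign(π) = (−1)^{n − #cycles} = (−1)^{269−2} = (−1)^267 = -1.
Check: (42/269) = -1 by Zolotarev.

-1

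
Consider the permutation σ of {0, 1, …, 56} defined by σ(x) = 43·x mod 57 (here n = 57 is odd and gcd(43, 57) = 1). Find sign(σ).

+1

Start at x=7: 7 → 16 → 4 → 1 → 43 → 25 → 49 → … (one orbit).
9 cycles of lengths [9, 9, 9, 9, 9, 9, 1, 1, 1].
9 cycles on 57: each ℓ→(−1)^(ℓ−1), product (−1)^48 = +1.
Zolotarev: (43|57) = +1, matching the cycle-count sign.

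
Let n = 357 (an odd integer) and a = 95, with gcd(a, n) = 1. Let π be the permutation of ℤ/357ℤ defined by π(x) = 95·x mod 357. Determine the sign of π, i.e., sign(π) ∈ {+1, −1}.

Orbit of 106 under x↦95x: [106, 74, 247, 260, 67, 296, 274]… (length divides ord_357(95)).
15 cycles of lengths [48, 48, 48, 48, 48, 48, 16, 16, 16, 6, 6, 3, 3, 2, 1].
sign(π) = (−1)^{n − #cycles} = (−1)^{357−15} = (−1)^342 = +1.
Zolotarev: (95|357) = +1, matching the cycle-count sign.

+1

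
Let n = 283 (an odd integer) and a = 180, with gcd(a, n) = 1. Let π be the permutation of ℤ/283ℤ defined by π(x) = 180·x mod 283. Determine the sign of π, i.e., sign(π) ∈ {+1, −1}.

Orbit of 45 under x↦180x: [45, 176, 267, 233, 56, 175, 87]… (length divides ord_283(180)).
Decompose π into cycles: lengths [282, 1] (2 cycles, including the fixed point 0).
2 cycles on 283: each ℓ→(−1)^(ℓ−1), product (−1)^281 = -1.
Via Zolotarev, sign(π_{180}) = (180|283) = -1.

-1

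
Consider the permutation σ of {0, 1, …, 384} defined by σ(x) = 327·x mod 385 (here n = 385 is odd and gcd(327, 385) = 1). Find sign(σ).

Orbit of 64 under x↦327x: [64, 138, 81, 307, 289, 178, 71]… (length divides ord_385(327)).
Cycle lengths of π_327 on ℤ/385ℤ: [60, 60, 60, 60, 30, 30, 20, 20, 12, 12, 10, 6, 4, 1]; 14 cycles in total.
385 − 14 = 371 transpositions; sign(π) = (−1)^371 = -1.
Check: (327/385) = -1 by Zolotarev.

-1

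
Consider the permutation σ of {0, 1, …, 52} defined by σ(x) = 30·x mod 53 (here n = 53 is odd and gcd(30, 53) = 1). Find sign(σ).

-1

Orbit of 30 under x↦30x: [30, 52, 23, 1]… (length divides ord_53(30)).
Cycle lengths of π_30 on ℤ/53ℤ: [4, 4, 4, 4, 4, 4, 4, 4, 4, 4, 4, 4, 4, 1]; 14 cycles in total.
n − c = 53 − 14 = 39; sign = (−1)^39 = -1.
Check: (30/53) = -1 by Zolotarev.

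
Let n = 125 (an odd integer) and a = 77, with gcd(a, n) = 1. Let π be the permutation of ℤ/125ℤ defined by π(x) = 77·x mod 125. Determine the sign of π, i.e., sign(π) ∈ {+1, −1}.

Orbit of 76 under x↦77x: [76, 102, 104, 8, 116, 57, 14]… (length divides ord_125(77)).
Cycle lengths of π_77 on ℤ/125ℤ: [100, 20, 4, 1]; 4 cycles in total.
sign(π) = (−1)^{n − #cycles} = (−1)^{125−4} = (−1)^121 = -1.

-1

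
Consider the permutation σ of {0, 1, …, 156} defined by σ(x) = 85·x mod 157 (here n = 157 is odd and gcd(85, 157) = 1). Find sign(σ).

Orbit of 83 under x↦85x: [83, 147, 92, 127, 119, 67, 43]… (length divides ord_157(85)).
Cycle lengths of π_85 on ℤ/157ℤ: [156, 1]; 2 cycles in total.
Σ(ℓ_i−1) = 157−2 = 155; sign = (−1)^155 = -1.
Via Zolotarev, sign(π_{85}) = (85|157) = -1.

-1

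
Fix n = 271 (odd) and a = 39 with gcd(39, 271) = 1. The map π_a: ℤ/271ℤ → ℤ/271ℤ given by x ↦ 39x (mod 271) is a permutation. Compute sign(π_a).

Orbit of 1 under x↦39x: [1, 39, 166, 241, 185, 169, 87]… (length divides ord_271(39)).
7 cycles of lengths [45, 45, 45, 45, 45, 45, 1].
Σ(ℓ_i−1) = 271−7 = 264; sign = (−1)^264 = +1.
The Jacobi symbol (39|271) = +1 (Zolotarev) agrees.

+1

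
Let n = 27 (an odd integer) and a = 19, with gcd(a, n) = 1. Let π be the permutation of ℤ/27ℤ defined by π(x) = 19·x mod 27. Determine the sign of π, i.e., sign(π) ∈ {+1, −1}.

Trace 10: π^k(10) = [10, 1, 19] for k=0..2.
π_19 has 15 disjoint cycles with lengths [3, 3, 3, 3, 3, 3, 1, 1, 1, 1, 1, 1, 1, 1, 1] on {0,…,26}.
sign(π) = (−1)^{n − #cycles} = (−1)^{27−15} = (−1)^12 = +1.

+1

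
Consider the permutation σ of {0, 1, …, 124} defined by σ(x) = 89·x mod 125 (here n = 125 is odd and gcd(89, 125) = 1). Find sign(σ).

+1

Trace 76: π^k(76) = [76, 14, 121, 19, 66, 124, 36] for k=0..6.
Decompose π into cycles: lengths [50, 50, 10, 10, 2, 2, 1] (7 cycles, including the fixed point 0).
125 − 7 = 118 transpositions; sign(π) = (−1)^118 = +1.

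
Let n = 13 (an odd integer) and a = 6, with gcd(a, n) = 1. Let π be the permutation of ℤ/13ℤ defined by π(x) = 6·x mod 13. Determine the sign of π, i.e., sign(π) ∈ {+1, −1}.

-1

Orbit of 8 under x↦6x: [8, 9, 2, 12, 7, 3, 5]… (length divides ord_13(6)).
The orbit structure of x ↦ 6x mod 13: 2 orbits of sizes [12, 1].
n − c = 13 − 2 = 11; sign = (−1)^11 = -1.
(6|13)_J = -1 (Zolotarev's lemma cross-check).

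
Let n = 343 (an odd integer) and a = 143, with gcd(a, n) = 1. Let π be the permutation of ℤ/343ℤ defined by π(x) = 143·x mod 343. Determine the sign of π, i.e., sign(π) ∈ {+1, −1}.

-1

Start at x=150: 150 → 184 → 244 → 249 → 278 → 309 → 283 → … (one orbit).
π_143 has 4 disjoint cycles with lengths [294, 42, 6, 1] on {0,…,342}.
4 cycles on 343: each ℓ→(−1)^(ℓ−1), product (−1)^339 = -1.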